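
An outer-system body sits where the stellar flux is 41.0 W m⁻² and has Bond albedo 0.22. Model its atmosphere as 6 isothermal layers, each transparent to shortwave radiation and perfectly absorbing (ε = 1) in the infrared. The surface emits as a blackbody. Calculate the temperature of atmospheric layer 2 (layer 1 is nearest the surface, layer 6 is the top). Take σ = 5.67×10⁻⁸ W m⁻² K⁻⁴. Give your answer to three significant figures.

The effective emission temperature is T_e = [S(1−α)/(4σ)]^¼ = 109.0 K.
The net upward flux σT_e⁴ is constant between every pair of levels, so T_k⁴ = (N+1−k)T_e⁴.
T_2 = (5)^(1/4)·109.0 = 162.9 K.

163 K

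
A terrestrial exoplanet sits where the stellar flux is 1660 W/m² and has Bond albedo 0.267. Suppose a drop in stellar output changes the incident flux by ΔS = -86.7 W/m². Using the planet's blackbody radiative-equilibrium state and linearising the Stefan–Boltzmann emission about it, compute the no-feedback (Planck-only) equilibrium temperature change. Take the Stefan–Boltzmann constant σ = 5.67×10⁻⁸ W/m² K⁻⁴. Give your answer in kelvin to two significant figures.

Reference equilibrium: T_e = [S(1−α)/(4σ)]^(1/4) = 270.6 K.
TOA radiative forcing: ΔF = (1−α)ΔS/4 = 0.733·(-86.7)/4 = -15.89 W/m².
The Planck feedback parameter is 4σT_e³ = 4.496 W/m²/K.
Hence the no-feedback warming is ΔF/(4σT_e³) = -3.53 K.

-3.5 K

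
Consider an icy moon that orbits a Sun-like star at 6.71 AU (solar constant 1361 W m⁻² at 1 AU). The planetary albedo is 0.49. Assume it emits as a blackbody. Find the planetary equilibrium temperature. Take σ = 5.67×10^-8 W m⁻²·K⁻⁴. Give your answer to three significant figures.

Flux at the orbit: S = 1361/(6.71)² = 30.23 W m⁻².
Averaging over the sphere, the absorbed flux is S(1−α)/4 = 3.854 W m⁻².
In equilibrium σT⁴ equals this, so T = 90.80 K.

90.8 K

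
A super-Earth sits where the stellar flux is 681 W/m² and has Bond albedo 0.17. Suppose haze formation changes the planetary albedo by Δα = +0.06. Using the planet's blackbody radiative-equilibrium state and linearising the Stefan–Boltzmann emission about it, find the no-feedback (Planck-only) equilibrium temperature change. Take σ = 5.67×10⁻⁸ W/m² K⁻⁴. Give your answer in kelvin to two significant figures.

-4.0 kelvin

Reference equilibrium: T_e = [S(1−α)/(4σ)]^(1/4) = 223.4 K.
TOA radiative forcing: ΔF = −S·Δα/4 = −681.0·(+0.06)/4 = -10.21 W/m².
Linearising σT⁴ gives d(σT⁴)/dT = 4σT_e³ = 2.530 W/m² per K.
ΔT₀ = ΔF/λ_P = -10.21/2.530 = -4.04 K.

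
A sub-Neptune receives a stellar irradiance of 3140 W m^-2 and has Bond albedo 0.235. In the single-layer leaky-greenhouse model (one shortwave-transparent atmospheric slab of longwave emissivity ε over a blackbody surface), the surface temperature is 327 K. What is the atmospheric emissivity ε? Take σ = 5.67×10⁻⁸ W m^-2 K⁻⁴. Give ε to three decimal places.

0.147

Effective temperature: T_e = [S(1−α)/(4σ)]^(1/4) = 320.8 K.
Since (2−ε)/2 = (T_e/T_s)⁴ = 0.9263, ε = 0.1474.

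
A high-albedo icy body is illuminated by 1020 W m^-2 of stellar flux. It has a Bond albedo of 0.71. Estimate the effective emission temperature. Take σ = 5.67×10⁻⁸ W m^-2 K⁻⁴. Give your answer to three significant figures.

190 K

Absorbed flux (global mean): S(1−α)/4 = 1020·0.29/4 = 73.95 W m^-2.
Set σT⁴ = 73.95 → T = (73.95/σ)^(1/4) = 190.0 K.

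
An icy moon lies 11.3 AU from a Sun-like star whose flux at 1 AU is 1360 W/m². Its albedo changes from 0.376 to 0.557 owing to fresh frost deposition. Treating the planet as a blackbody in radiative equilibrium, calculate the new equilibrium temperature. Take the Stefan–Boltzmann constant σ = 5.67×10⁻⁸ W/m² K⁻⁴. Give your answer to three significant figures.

By the inverse-square law, S = 1360/11.3² = 10.65 W/m².
With the new albedo, S(1−α₂)/4 = 1.180 W/m², so T₂ = 67.54 K.

67.5 K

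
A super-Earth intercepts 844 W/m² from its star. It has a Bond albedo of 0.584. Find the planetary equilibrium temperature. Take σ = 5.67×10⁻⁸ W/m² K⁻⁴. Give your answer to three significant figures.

Absorbed flux (global mean): S(1−α)/4 = 844.0·0.416/4 = 87.78 W/m².
Set σT⁴ = 87.78 → T = (87.78/σ)^(1/4) = 198.4 K.

198 kelvin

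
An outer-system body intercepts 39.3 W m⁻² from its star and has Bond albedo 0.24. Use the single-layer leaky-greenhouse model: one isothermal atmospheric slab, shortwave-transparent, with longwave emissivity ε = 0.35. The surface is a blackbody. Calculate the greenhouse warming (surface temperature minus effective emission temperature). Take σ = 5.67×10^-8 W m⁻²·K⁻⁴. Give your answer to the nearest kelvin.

At the top of the atmosphere, σT_e⁴ = S(1−α)/4 = 7.467 W m⁻², giving T_e = 107.1 K.
Surface balance with a leaky layer gives σT_s⁴ = σT_e⁴·2/(2−ε), so T_s = T_e·[2/(2−0.35)]^(1/4) = 112.4 K.
The atmosphere warms the surface by 5.278 K.

5 K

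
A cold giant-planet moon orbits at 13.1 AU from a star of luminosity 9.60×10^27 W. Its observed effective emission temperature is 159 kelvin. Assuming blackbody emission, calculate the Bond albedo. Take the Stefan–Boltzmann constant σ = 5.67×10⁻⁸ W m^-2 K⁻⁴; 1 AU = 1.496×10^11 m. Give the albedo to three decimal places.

0.271

Orbital distance: d = 13.1 AU = 1.960×10^12 m.
S = L/(4πd²) = 198.9 W m^-2.
From σT⁴ = S(1−α)/4 we invert for α: 1−α = 4σT⁴/S.
4σT⁴ = 4·5.67×10⁻⁸·(159)⁴ = 145.0 W m^-2.
Hence α = 1 − 145.0/198.9 = 0.2713.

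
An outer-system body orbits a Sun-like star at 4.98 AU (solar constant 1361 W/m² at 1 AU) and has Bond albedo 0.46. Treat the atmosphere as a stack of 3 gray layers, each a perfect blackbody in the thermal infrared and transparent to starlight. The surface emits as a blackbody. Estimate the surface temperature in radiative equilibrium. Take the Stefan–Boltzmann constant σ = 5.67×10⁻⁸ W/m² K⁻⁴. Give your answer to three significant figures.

151 kelvin

Flux at the orbit: S = 1361/(4.98)² = 54.88 W/m².
OLR = S(1−α)/4 = 7.409 W/m²; the top layer radiates at T_e = 106.9 K.
Layer-by-layer balance gives σT_s⁴ = (N+1)σT_e⁴, so T_s = 4^¼·106.9 = 151.2 K.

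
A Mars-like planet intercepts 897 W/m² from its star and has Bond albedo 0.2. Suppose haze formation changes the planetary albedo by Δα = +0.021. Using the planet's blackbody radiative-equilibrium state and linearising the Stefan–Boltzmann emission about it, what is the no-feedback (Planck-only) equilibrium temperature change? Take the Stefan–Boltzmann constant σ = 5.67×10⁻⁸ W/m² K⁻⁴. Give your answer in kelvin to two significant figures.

The baseline emission temperature is T_e = 237.2 K.
TOA radiative forcing: ΔF = −S·Δα/4 = −897.0·(+0.021)/4 = -4.709 W/m².
Linearising σT⁴ gives d(σT⁴)/dT = 4σT_e³ = 3.026 W/m² per K.
Hence the no-feedback warming is ΔF/(4σT_e³) = -1.56 K.

-1.6 K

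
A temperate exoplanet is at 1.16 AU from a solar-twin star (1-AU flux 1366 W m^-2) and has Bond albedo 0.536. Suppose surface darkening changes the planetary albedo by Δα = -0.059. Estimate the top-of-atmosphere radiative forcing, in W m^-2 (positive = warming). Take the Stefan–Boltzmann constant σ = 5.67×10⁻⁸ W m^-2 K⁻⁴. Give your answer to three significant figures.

Flux at the orbit: S = 1366/(1.16)² = 1015 W m^-2.
TOA radiative forcing: ΔF = −S·Δα/4 = −1015·(-0.059)/4 = 14.97 W m^-2.

15.0 W m^-2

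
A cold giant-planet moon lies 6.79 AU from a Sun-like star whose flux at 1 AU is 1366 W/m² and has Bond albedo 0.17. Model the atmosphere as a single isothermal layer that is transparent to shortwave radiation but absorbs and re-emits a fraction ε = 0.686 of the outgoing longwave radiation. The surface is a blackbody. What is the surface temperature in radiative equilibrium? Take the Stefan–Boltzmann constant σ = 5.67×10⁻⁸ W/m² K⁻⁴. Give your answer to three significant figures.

113 K

Irradiance scales as 1/d², so S = 1366 W/m² × (1/6.79)² = 29.63 W/m².
At the top of the atmosphere, σT_e⁴ = S(1−α)/4 = 6.148 W/m², giving T_e = 102.0 K.
Surface balance with a leaky layer gives σT_s⁴ = σT_e⁴·2/(2−ε), so T_s = T_e·[2/(2−0.686)]^(1/4) = 113.3 K.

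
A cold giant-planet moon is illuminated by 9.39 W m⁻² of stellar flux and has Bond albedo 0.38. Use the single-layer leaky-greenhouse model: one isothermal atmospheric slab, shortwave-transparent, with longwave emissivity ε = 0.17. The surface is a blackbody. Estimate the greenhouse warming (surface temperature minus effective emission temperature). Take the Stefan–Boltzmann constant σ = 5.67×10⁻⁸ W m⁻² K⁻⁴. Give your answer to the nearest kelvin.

2 K

The planet radiates to space at T_e = [S(1−α)/(4σ)]^(1/4) = 71.18 K.
The surface balance (absorbed SW + ε·downward IR = σT_s⁴) with T_a⁴ = T_s⁴/2 reduces to T_s = T_e·[2/(2−ε)]^¼ = 72.78 K.
T_s − T_e = 72.78 − 71.18 = 1.598 K.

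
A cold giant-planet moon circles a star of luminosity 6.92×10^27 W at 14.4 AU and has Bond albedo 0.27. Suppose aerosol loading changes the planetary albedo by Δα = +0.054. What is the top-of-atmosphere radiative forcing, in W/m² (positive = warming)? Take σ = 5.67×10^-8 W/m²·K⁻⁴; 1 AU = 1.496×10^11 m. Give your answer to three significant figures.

-1.60 W/m²

d = 14.4 × 1.496×10^11 m = 2.154×10^12 m.
S = L/(4πd²) = 118.7 W/m².
ΔF = −(S/4)Δα = −(118.7/4)×(+0.054) = -1.602 W/m².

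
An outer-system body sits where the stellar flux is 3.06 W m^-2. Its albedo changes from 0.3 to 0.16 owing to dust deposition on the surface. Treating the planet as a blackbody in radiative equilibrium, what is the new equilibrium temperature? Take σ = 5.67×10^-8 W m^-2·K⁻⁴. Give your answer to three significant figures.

58.0 K

T₂ = [S(1−α₂)/(4σ)]^(1/4) = [3.060·0.84/(4σ)]^(1/4) = 58.02 K.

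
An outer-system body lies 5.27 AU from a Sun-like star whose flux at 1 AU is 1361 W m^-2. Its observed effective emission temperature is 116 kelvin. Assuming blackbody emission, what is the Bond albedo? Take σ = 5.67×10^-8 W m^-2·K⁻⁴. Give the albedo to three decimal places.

By the inverse-square law, S = 1361/5.27² = 49.00 W m^-2.
Energy balance: S(1−α)/4 = σT⁴, so 1−α = 4σT⁴/S.
4σT⁴ = 4·5.67×10⁻⁸·(116)⁴ = 41.07 W m^-2.
1−α = 41.07/49.00 = 0.8380, so α = 0.1620.

0.162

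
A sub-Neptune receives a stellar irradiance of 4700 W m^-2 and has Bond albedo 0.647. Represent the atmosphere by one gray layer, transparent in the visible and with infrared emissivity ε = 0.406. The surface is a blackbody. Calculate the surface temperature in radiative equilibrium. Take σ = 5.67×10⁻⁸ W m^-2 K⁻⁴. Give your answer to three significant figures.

Effective emission temperature (TOA balance): σT_e⁴ = S(1−α)/4 = 414.8 W m^-2 → T_e = 292.5 K.
The surface balance (absorbed SW + ε·downward IR = σT_s⁴) with T_a⁴ = T_s⁴/2 reduces to T_s = T_e·[2/(2−ε)]^¼ = 309.5 K.

310 kelvin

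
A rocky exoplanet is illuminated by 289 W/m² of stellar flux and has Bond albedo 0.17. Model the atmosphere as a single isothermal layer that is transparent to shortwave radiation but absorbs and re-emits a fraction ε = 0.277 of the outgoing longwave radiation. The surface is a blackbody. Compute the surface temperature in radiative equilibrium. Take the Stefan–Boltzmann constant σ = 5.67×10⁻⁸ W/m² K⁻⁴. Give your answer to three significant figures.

187 kelvin

At the top of the atmosphere, σT_e⁴ = S(1−α)/4 = 59.97 W/m², giving T_e = 180.3 K.
Surface balance with a leaky layer gives σT_s⁴ = σT_e⁴·2/(2−ε), so T_s = T_e·[2/(2−0.277)]^(1/4) = 187.2 K.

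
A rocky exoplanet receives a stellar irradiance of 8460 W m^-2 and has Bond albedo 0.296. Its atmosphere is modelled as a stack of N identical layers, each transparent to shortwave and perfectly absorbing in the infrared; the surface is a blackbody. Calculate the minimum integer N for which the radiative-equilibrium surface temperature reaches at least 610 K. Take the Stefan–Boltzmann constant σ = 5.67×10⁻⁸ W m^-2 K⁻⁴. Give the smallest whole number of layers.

5

OLR = S(1−α)/4 = 1489 W m^-2; the top layer radiates at T_e = 402.6 K.
Need (N+1)T_e⁴ ≥ T_s⁴, i.e. N+1 ≥ (610/402.6)⁴ = 5.273.
So N ≥ 4.273; the smallest integer is N = 5.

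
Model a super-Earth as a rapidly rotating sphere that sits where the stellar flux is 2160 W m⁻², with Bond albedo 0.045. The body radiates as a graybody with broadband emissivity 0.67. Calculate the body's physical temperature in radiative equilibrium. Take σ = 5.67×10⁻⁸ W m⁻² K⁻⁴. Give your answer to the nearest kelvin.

341 kelvin

The planet absorbs (1−α)S over its disc πR² and re-emits over 4πR², so the mean absorbed flux is (1−0.045)·2160/4 = 515.7 W m⁻².
Equating to εσT⁴ with ε = 0.67: T = (515.7/0.67σ)^(1/4) = 341.3 K.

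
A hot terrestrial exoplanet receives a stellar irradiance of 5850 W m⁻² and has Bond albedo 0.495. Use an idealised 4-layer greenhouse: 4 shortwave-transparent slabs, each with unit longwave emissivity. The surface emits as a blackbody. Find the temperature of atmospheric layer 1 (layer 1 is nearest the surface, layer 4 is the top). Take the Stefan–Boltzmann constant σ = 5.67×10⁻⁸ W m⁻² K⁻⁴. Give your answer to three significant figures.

478 kelvin

OLR = S(1−α)/4 = 738.6 W m⁻²; the top layer radiates at T_e = 337.8 K.
The net upward flux σT_e⁴ is constant between every pair of levels, so T_k⁴ = (N+1−k)T_e⁴.
T_1 = (4)^(1/4)·337.8 = 477.8 K.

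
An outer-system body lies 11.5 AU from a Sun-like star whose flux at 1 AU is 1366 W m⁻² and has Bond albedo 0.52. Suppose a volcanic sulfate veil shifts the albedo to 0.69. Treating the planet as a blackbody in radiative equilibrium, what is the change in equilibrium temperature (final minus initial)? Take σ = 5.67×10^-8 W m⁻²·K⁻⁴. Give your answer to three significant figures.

By the inverse-square law, S = 1366/11.5² = 10.33 W m⁻².
Before: T₁ = [10.33·0.48/(4σ)]^(1/4) = 68.38 K.
With α = 0.69, T₂ = 61.30 K.
ΔT = T₂ − T₁ = -7.080 K.

-7.08 K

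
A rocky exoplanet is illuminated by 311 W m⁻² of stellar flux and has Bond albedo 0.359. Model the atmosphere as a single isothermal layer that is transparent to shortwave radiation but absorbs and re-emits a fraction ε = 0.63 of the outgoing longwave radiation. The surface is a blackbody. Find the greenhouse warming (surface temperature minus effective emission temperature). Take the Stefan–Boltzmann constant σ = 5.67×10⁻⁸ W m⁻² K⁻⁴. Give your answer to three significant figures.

The planet radiates to space at T_e = [S(1−α)/(4σ)]^(1/4) = 172.2 K.
Surface balance with a leaky layer gives σT_s⁴ = σT_e⁴·2/(2−ε), so T_s = T_e·[2/(2−0.63)]^(1/4) = 189.3 K.
The atmosphere warms the surface by 17.08 K.

17.1 K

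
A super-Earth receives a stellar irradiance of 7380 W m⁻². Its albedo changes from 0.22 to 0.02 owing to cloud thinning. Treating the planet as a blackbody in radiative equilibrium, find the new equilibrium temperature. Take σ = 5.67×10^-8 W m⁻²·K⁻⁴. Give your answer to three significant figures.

423 K

With the new albedo, S(1−α₂)/4 = 1808 W m⁻², so T₂ = 422.6 K.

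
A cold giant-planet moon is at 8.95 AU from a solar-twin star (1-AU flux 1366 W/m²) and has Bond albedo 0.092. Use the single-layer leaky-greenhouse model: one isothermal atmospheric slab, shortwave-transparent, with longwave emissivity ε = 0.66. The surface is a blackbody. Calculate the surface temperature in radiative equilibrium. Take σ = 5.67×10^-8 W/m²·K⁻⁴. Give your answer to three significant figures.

Irradiance scales as 1/d², so S = 1366 W/m² × (1/8.95)² = 17.05 W/m².
Effective emission temperature (TOA balance): σT_e⁴ = S(1−α)/4 = 3.871 W/m² → T_e = 90.90 K.
Surface balance with a leaky layer gives σT_s⁴ = σT_e⁴·2/(2−ε), so T_s = T_e·[2/(2−0.66)]^(1/4) = 100.5 K.

100 K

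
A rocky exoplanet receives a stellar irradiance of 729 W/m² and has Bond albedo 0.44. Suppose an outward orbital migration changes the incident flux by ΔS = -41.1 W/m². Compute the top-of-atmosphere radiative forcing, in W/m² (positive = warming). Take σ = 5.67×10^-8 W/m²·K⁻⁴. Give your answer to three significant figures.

-5.75 W/m²

TOA radiative forcing: ΔF = (1−α)ΔS/4 = 0.56·(-41.1)/4 = -5.754 W/m².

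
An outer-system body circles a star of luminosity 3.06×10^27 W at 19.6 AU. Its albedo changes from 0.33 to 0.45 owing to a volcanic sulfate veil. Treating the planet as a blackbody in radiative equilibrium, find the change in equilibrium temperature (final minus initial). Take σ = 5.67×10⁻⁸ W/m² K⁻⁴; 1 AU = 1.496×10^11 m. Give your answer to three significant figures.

d = 19.6 × 1.496×10^11 m = 2.932×10^12 m.
Spreading L over a sphere of radius d: S = 3.06×10^27/(4π·2.93×10^12²) = 28.32 W/m².
Initial: T₁ = [S(1−0.33)/(4σ)]^(1/4) = 95.64 K.
After:  T₂ = [28.32·0.55/(4σ)]^(1/4) = 91.04 K.
ΔT = T₂ − T₁ = -4.604 K.

-4.60 K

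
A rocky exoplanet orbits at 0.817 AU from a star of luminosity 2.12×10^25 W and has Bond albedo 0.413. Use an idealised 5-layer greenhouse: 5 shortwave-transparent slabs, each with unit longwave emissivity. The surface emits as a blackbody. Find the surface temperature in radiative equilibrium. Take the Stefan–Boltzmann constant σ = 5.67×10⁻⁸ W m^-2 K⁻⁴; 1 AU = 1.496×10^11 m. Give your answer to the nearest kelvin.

205 K

Orbital distance: d = 0.817 AU = 1.222×10^11 m.
S = L/(4πd²) = 112.9 W m^-2.
OLR = S(1−α)/4 = 16.57 W m^-2; the top layer radiates at T_e = 130.8 K.
With N = 5 opaque layers, T_s = (N+1)^(1/4)·T_e = 6^(1/4)·130.8 = 204.6 K.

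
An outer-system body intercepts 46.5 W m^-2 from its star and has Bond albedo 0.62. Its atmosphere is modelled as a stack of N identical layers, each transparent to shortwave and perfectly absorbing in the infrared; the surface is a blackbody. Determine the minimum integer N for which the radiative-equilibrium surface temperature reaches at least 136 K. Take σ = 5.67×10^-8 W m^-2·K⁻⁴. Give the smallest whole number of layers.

Top-of-atmosphere balance: σT_e⁴ = S(1−α)/4 = 4.418 W m^-2 → T_e = 93.95 K.
Since T_s⁴ = (N+1)T_e⁴, we need N ≥ (T_s/T_e)⁴ − 1 = 3.391.
So N ≥ 3.391; the smallest integer is N = 4.

4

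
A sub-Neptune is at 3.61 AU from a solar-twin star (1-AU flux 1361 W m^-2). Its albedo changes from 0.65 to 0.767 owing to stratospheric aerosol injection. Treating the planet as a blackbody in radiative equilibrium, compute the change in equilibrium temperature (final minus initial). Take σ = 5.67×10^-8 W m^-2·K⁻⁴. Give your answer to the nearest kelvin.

-11 K

Irradiance scales as 1/d², so S = 1361 W m^-2 × (1/3.61)² = 104.4 W m^-2.
Initial: T₁ = [S(1−0.65)/(4σ)]^(1/4) = 112.7 K.
After:  T₂ = [104.4·0.233/(4σ)]^(1/4) = 101.8 K.
Change: 101.8 − 112.7 = -10.90 K.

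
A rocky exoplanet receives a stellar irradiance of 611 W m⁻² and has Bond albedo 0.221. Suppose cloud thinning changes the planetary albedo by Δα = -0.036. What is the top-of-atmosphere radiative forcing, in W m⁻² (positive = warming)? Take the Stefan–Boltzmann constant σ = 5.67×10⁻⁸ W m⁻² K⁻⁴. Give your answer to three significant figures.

5.50 W m⁻²

TOA radiative forcing: ΔF = −S·Δα/4 = −611.0·(-0.036)/4 = 5.499 W m⁻².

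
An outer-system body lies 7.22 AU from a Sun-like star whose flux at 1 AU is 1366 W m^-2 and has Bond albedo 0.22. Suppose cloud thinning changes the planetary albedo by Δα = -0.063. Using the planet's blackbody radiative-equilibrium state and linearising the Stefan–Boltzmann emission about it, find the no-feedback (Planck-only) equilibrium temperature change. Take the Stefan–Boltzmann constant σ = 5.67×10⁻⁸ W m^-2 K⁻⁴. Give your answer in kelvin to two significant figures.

Irradiance scales as 1/d², so S = 1366 W m^-2 × (1/7.22)² = 26.20 W m^-2.
Reference equilibrium: T_e = [S(1−α)/(4σ)]^(1/4) = 97.43 K.
TOA radiative forcing: ΔF = −S·Δα/4 = −26.20·(-0.063)/4 = 0.4127 W m^-2.
Planck response: λ_P = 4σT_e³ = 4·5.67×10⁻⁸·(97.43)³ = 0.2098 W m^-2/K.
ΔT₀ = ΔF/λ_P = 0.4127/0.2098 = 1.97 K.

2.0 K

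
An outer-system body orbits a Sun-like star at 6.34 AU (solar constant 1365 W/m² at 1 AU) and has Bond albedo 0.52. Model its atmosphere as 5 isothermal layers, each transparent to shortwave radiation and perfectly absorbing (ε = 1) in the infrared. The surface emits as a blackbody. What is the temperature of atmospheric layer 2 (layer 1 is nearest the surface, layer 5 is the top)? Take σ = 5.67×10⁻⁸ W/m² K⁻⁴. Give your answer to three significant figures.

Flux at the orbit: S = 1365/(6.34)² = 33.96 W/m².
OLR = S(1−α)/4 = 4.075 W/m²; the top layer radiates at T_e = 92.07 K.
In the N-layer model, layer k (counted from the surface) has T_k = (N+1−k)^(1/4)·T_e.
With k = 2: T_2 = (5+1−2)^¼·92.07 K = 130.2 K.

130 K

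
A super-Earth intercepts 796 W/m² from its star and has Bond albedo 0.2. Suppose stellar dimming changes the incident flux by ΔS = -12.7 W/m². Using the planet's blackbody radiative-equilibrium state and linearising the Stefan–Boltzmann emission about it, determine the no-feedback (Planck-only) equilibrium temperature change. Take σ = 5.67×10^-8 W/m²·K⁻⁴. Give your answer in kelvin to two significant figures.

-0.92 K

Reference equilibrium: T_e = [S(1−α)/(4σ)]^(1/4) = 230.2 K.
ΔF = Δ[S(1−α)]/4 = (1−0.2)·-12.7/4 = -2.540 W/m².
Linearising σT⁴ gives d(σT⁴)/dT = 4σT_e³ = 2.766 W/m² per K.
Hence the no-feedback warming is ΔF/(4σT_e³) = -0.918 K.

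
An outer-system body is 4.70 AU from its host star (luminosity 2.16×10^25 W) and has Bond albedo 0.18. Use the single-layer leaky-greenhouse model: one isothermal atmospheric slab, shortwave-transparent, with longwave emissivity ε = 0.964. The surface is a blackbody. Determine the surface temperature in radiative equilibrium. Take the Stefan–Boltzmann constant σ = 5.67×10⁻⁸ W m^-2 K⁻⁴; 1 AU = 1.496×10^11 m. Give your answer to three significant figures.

70.2 K

Orbital distance: d = 4.70 AU = 7.031×10^11 m.
S = L/(4πd²) = 3.477 W m^-2.
At the top of the atmosphere, σT_e⁴ = S(1−α)/4 = 0.7128 W m^-2, giving T_e = 59.54 K.
The surface balance (absorbed SW + ε·downward IR = σT_s⁴) with T_a⁴ = T_s⁴/2 reduces to T_s = T_e·[2/(2−ε)]^¼ = 70.19 K.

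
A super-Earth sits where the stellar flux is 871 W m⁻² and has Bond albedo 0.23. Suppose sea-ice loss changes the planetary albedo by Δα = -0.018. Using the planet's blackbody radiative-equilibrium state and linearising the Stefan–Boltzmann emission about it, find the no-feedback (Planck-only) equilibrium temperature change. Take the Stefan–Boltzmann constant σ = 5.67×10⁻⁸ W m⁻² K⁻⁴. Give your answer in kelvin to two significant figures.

Unperturbed T_e = [871.0·(1−0.23)/(4σ)]^¼ = 233.2 K.
TOA radiative forcing: ΔF = −S·Δα/4 = −871.0·(-0.018)/4 = 3.919 W m⁻².
The Planck feedback parameter is 4σT_e³ = 2.876 W m⁻²/K.
ΔT₀ = ΔF/λ_P = 3.919/2.876 = 1.36 K.

1.4 K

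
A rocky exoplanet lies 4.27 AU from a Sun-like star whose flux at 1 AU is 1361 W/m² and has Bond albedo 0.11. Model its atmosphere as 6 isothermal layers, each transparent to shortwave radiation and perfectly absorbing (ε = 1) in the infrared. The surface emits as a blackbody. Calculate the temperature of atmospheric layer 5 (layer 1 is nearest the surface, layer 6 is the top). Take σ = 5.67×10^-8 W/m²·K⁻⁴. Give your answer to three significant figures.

Irradiance scales as 1/d², so S = 1361 W/m² × (1/4.27)² = 74.65 W/m².
The effective emission temperature is T_e = [S(1−α)/(4σ)]^¼ = 130.8 K.
The net upward flux σT_e⁴ is constant between every pair of levels, so T_k⁴ = (N+1−k)T_e⁴.
With k = 5: T_5 = (6+1−5)^¼·130.8 K = 155.6 K.

156 kelvin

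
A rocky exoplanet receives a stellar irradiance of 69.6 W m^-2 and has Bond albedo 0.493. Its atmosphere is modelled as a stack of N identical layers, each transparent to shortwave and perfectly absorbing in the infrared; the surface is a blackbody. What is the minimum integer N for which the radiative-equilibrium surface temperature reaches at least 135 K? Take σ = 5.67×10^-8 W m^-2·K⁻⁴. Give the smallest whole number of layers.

2

OLR = S(1−α)/4 = 8.822 W m^-2; the top layer radiates at T_e = 111.7 K.
Need (N+1)T_e⁴ ≥ T_s⁴, i.e. N+1 ≥ (135/111.7)⁴ = 2.135.
So N ≥ 1.135; the smallest integer is N = 2.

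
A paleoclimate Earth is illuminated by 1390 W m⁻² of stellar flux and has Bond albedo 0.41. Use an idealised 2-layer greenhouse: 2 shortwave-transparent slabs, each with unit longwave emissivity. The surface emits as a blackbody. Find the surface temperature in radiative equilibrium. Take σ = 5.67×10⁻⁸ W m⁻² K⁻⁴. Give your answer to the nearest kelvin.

323 K

OLR = S(1−α)/4 = 205.0 W m⁻²; the top layer radiates at T_e = 245.2 K.
Layer-by-layer balance gives σT_s⁴ = (N+1)σT_e⁴, so T_s = 3^¼·245.2 = 322.7 K.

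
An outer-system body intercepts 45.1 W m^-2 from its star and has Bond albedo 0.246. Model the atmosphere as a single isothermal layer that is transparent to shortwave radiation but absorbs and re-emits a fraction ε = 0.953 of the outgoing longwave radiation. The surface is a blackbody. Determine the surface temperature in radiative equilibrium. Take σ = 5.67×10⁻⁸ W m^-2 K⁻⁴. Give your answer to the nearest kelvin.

130 K

At the top of the atmosphere, σT_e⁴ = S(1−α)/4 = 8.501 W m^-2, giving T_e = 110.7 K.
The surface balance (absorbed SW + ε·downward IR = σT_s⁴) with T_a⁴ = T_s⁴/2 reduces to T_s = T_e·[2/(2−ε)]^¼ = 130.1 K.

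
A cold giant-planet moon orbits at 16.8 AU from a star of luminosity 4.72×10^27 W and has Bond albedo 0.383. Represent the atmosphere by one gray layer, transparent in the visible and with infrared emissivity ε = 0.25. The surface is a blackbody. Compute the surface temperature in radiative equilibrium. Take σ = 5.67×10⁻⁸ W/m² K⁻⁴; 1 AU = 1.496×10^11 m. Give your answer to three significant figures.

117 kelvin

Orbital distance: d = 16.8 AU = 2.513×10^12 m.
Spreading L over a sphere of radius d: S = 4.72×10^27/(4π·2.51×10^12²) = 59.46 W/m².
Effective emission temperature (TOA balance): σT_e⁴ = S(1−α)/4 = 9.172 W/m² → T_e = 112.8 K.
For a single slab of emissivity ε, T_s⁴ = 2T_e⁴/(2−ε); thus T_s = 112.8·(1.143)^(1/4) = 116.6 K.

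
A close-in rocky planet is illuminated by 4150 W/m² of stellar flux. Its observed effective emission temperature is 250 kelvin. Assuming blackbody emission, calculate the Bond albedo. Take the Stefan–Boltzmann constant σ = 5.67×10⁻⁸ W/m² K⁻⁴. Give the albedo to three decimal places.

0.787

From σT⁴ = S(1−α)/4 we invert for α: 1−α = 4σT⁴/S.
σT⁴ = 221.5 W/m², so 4σT⁴ = 885.9 W/m².
Hence α = 1 − 885.9/4150 = 0.7865.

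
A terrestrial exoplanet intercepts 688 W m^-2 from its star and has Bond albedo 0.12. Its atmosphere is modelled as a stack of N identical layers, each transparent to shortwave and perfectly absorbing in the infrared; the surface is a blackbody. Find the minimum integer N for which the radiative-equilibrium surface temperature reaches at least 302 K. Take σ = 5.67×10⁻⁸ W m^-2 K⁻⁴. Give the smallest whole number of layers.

OLR = S(1−α)/4 = 151.4 W m^-2; the top layer radiates at T_e = 227.3 K.
Need (N+1)T_e⁴ ≥ T_s⁴, i.e. N+1 ≥ (302/227.3)⁴ = 3.116.
So N ≥ 2.116; the smallest integer is N = 3.

3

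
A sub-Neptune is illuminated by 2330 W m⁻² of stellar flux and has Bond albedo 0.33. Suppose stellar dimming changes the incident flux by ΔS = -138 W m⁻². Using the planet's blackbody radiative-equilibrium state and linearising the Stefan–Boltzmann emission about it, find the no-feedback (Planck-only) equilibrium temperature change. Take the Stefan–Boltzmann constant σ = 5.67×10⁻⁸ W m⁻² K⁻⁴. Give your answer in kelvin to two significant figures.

-4.3 K

Reference equilibrium: T_e = [S(1−α)/(4σ)]^(1/4) = 288.0 K.
ΔF = Δ[S(1−α)]/4 = (1−0.33)·-138/4 = -23.11 W m⁻².
Planck response: λ_P = 4σT_e³ = 4·5.67×10⁻⁸·(288.0)³ = 5.420 W m⁻²/K.
Hence the no-feedback warming is ΔF/(4σT_e³) = -4.26 K.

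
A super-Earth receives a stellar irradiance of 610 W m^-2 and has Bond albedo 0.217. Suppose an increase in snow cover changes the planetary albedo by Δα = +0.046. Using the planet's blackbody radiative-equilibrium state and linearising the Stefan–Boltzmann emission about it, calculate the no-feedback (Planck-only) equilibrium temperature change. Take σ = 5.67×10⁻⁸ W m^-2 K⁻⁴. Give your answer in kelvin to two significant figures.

-3.1 K

Reference equilibrium: T_e = [S(1−α)/(4σ)]^(1/4) = 214.2 K.
ΔF = −(S/4)Δα = −(610.0/4)×(+0.046) = -7.015 W m^-2.
Linearising σT⁴ gives d(σT⁴)/dT = 4σT_e³ = 2.230 W m^-2 per K.
ΔT₀ = ΔF/λ_P = -7.015/2.230 = -3.15 K.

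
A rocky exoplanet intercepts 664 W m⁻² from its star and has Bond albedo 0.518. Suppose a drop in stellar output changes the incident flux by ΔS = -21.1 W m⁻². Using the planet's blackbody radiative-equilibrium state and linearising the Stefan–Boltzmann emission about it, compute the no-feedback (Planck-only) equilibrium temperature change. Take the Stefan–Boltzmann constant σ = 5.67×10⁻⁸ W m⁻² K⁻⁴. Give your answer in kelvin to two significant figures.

-1.5 K

Unperturbed T_e = [664.0·(1−0.518)/(4σ)]^¼ = 193.8 K.
ΔF = Δ[S(1−α)]/4 = (1−0.518)·-21.1/4 = -2.543 W m⁻².
Planck response: λ_P = 4σT_e³ = 4·5.67×10⁻⁸·(193.8)³ = 1.651 W m⁻²/K.
Hence the no-feedback warming is ΔF/(4σT_e³) = -1.54 K.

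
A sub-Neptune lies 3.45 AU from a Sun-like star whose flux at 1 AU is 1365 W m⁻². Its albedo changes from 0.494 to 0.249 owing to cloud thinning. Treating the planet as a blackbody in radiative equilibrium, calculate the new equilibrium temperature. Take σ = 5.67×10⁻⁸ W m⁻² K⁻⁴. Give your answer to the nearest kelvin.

140 K

By the inverse-square law, S = 1365/3.45² = 114.7 W m⁻².
With the new albedo, S(1−α₂)/4 = 21.53 W m⁻², so T₂ = 139.6 K.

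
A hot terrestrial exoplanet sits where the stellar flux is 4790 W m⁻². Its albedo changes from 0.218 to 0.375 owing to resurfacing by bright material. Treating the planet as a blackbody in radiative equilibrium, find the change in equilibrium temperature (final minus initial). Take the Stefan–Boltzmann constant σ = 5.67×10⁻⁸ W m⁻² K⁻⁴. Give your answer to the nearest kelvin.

-20 K

Before: T₁ = [4790·0.782/(4σ)]^(1/4) = 358.5 K.
With α = 0.375, T₂ = 339.0 K.
Change: 339.0 − 358.5 = -19.53 K.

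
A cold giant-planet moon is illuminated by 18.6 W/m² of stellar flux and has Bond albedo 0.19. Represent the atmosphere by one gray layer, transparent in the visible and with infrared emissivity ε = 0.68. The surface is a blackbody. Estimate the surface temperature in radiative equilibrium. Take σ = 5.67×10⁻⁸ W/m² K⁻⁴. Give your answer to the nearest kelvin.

100 K

At the top of the atmosphere, σT_e⁴ = S(1−α)/4 = 3.767 W/m², giving T_e = 90.28 K.
The surface balance (absorbed SW + ε·downward IR = σT_s⁴) with T_a⁴ = T_s⁴/2 reduces to T_s = T_e·[2/(2−ε)]^¼ = 100.2 K.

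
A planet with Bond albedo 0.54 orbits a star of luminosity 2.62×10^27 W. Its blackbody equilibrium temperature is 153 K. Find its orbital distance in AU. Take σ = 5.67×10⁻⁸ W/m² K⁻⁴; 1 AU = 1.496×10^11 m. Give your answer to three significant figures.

5.87 AU

The flux needed for this T is 4σT⁴/(1−0.54) = 270.2 W/m².
Then d = [L/(4πS)]^(1/2) = 8.785×10^11 m, i.e. 5.872 AU.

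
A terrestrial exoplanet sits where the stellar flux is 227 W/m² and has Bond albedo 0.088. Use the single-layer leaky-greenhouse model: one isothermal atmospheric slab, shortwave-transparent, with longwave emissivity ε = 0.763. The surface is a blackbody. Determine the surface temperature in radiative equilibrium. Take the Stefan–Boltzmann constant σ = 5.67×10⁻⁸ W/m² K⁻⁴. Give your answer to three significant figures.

196 kelvin

The planet radiates to space at T_e = [S(1−α)/(4σ)]^(1/4) = 173.8 K.
Surface balance with a leaky layer gives σT_s⁴ = σT_e⁴·2/(2−ε), so T_s = T_e·[2/(2−0.763)]^(1/4) = 196.0 K.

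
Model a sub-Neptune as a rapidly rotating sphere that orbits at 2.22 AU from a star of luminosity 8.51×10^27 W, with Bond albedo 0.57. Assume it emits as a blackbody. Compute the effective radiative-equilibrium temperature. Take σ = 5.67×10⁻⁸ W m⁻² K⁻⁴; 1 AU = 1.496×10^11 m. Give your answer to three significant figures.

328 K

d = 2.22 × 1.496×10^11 m = 3.321×10^11 m.
Flux at the orbit: S = L/(4πd²) = 8.51×10^27/(4π·(3.32×10^11)²) = 6140 W m⁻².
Absorbed flux (global mean): S(1−α)/4 = 6140·0.43/4 = 660.0 W m⁻².
Balancing against σT⁴: T = (660.0/5.67×10⁻⁸)^(1/4) = 328.5 K.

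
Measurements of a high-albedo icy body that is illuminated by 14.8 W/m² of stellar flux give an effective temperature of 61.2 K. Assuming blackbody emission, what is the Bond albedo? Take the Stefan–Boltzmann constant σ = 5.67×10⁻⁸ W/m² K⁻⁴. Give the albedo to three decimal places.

Rearranging the radiative balance, α = 1 − 4σT⁴/S.
σT⁴ = 0.7954 W/m², so 4σT⁴ = 3.182 W/m².
Hence α = 1 − 3.182/14.80 = 0.7850.

0.785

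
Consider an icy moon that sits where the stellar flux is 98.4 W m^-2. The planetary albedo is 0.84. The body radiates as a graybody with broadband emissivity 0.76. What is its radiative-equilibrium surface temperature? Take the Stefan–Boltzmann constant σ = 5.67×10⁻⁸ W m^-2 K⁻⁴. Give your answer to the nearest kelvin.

The planet absorbs (1−α)S over its disc πR² and re-emits over 4πR², so the mean absorbed flux is (1−0.84)·98.40/4 = 3.936 W m^-2.
Radiative balance εσT⁴ = 3.936 gives T = [3.936/(0.76·σ)]^(1/4) = 97.76 K.

98 kelvin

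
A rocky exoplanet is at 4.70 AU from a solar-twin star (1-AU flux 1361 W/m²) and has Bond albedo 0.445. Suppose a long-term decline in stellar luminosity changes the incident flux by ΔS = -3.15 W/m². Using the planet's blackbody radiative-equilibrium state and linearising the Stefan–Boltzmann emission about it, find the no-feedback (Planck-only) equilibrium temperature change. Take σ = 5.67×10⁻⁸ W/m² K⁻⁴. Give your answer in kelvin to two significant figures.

Irradiance scales as 1/d², so S = 1361 W/m² × (1/4.70)² = 61.61 W/m².
The baseline emission temperature is T_e = 110.8 K.
TOA radiative forcing: ΔF = (1−α)ΔS/4 = 0.555·(-3.15)/4 = -0.4371 W/m².
Planck response: λ_P = 4σT_e³ = 4·5.67×10⁻⁸·(110.8)³ = 0.3086 W/m²/K.
So ΔT₀ = -0.4371/0.3086 = -1.42 K.

-1.4 K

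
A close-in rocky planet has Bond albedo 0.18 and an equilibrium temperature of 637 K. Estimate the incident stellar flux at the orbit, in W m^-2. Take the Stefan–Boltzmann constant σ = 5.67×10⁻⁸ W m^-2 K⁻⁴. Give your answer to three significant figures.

From S(1−α)/4 = σT⁴: S = 4σT⁴/(1−α).
The emitted flux is σT⁴ = 9336 W m^-2.
S = 4·9336/0.82 = 45540 W m^-2.

45500 W m^-2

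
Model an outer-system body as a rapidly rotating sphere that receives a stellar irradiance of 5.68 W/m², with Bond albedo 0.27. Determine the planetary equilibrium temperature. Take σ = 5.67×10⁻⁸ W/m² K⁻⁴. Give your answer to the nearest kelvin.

The planet absorbs (1−α)S over its disc πR² and re-emits over 4πR², so the mean absorbed flux is (1−0.27)·5.680/4 = 1.037 W/m².
Set σT⁴ = 1.037 → T = (1.037/σ)^(1/4) = 65.39 K.

65 K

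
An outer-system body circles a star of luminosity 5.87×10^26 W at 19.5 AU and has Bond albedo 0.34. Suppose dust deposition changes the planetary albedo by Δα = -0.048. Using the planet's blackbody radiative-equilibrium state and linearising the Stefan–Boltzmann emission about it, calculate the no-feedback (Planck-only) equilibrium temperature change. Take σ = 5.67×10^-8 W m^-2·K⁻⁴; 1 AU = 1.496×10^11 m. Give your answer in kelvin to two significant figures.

1.1 K

Orbital distance: d = 19.5 AU = 2.917×10^12 m.
Spreading L over a sphere of radius d: S = 5.87×10^26/(4π·2.92×10^12²) = 5.489 W m^-2.
Reference equilibrium: T_e = [S(1−α)/(4σ)]^(1/4) = 63.22 K.
The change in absorbed flux is Δ[S(1−α)/4] = −SΔα/4 = 0.06587 W m^-2.
Linearising σT⁴ gives d(σT⁴)/dT = 4σT_e³ = 0.05730 W m^-2 per K.
ΔT₀ = ΔF/λ_P = 0.06587/0.05730 = 1.15 K.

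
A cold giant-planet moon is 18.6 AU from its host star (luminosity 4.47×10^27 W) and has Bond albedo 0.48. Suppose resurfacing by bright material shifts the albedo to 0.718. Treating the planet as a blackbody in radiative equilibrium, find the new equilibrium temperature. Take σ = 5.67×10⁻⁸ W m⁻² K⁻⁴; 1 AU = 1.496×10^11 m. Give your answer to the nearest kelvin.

Orbital distance: d = 18.6 AU = 2.783×10^12 m.
S = L/(4πd²) = 45.94 W m⁻².
New equilibrium: T₂ = [(1−0.718)·45.94/(4σ)]^(1/4) = 86.94 K.

87 K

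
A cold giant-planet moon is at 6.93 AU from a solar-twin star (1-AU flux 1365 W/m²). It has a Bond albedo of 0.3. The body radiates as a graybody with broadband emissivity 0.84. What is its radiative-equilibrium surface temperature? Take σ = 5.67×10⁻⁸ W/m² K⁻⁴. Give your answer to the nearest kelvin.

Flux at the orbit: S = 1365/(6.93)² = 28.42 W/m².
Averaging over the sphere, the absorbed flux is S(1−α)/4 = 4.974 W/m².
Radiative balance εσT⁴ = 4.974 gives T = [4.974/(0.84·σ)]^(1/4) = 101.1 K.

101 K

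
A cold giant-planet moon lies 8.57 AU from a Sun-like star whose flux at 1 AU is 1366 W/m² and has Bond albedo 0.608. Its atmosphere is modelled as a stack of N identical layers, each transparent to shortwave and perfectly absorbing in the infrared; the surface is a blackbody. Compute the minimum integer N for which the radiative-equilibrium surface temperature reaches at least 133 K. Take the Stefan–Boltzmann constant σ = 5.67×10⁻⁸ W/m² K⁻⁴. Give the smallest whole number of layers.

By the inverse-square law, S = 1366/8.57² = 18.60 W/m².
OLR = S(1−α)/4 = 1.823 W/m²; the top layer radiates at T_e = 75.30 K.
Since T_s⁴ = (N+1)T_e⁴, we need N ≥ (T_s/T_e)⁴ − 1 = 8.734.
Rounding up, N = 9.

9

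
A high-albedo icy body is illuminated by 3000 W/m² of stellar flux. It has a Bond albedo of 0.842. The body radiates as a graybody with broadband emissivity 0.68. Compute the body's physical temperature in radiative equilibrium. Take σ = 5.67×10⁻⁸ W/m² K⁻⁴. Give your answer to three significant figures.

235 kelvin

Averaging over the sphere, the absorbed flux is S(1−α)/4 = 118.5 W/m².
Radiative balance εσT⁴ = 118.5 gives T = [118.5/(0.68·σ)]^(1/4) = 235.5 K.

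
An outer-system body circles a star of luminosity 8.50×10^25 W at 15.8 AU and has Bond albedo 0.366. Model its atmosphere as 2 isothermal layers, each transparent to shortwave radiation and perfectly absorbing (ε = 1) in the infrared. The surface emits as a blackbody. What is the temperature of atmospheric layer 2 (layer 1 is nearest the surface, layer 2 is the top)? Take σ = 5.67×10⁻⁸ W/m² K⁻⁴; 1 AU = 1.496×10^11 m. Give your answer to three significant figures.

42.9 K

d = 15.8 × 1.496×10^11 m = 2.364×10^12 m.
Spreading L over a sphere of radius d: S = 8.50×10^25/(4π·2.36×10^12²) = 1.211 W/m².
The effective emission temperature is T_e = [S(1−α)/(4σ)]^¼ = 42.89 K.
The net upward flux σT_e⁴ is constant between every pair of levels, so T_k⁴ = (N+1−k)T_e⁴.
T_2 = (1)^(1/4)·42.89 = 42.89 K.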